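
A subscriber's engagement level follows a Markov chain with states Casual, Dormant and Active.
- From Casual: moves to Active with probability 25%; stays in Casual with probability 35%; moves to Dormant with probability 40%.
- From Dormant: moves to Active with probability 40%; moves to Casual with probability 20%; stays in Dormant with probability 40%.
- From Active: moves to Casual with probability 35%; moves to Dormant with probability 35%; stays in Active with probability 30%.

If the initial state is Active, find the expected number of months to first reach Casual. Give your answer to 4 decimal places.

3.3929

Let t(s) be the expected number of months to first reach Casual from state s, with t(Casual) = 0. Conditioning on the first month:
t(Dormant) = 1 + 0.4·t(Dormant) + 0.4·t(Active)
t(Active) = 1 + 0.35·t(Dormant) + 0.3·t(Active)
Solving: t(Dormant) = 3.9286, t(Active) = 3.3929.
Expected months from Active to Casual: 3.3929.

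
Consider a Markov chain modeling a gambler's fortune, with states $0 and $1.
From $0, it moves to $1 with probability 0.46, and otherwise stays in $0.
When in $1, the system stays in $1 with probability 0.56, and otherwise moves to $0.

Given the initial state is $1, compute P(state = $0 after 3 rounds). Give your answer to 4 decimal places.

0.4884

Propagate the distribution vector 3 rounds from $1.
After 0 rounds: (0.0000, 1.0000)
After 1 round: (0.4400, 0.5600)
After 2 rounds: (0.4840, 0.5160)
After 3 rounds: (0.4884, 0.5116)
P(in $0 after 3 rounds) = 0.4884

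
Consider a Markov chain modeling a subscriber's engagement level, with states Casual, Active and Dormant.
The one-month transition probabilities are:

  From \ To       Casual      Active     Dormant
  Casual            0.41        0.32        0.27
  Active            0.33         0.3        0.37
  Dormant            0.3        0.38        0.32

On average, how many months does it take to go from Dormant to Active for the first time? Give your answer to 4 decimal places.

Let t(s) be the expected number of months to first reach Active from state s, with t(Active) = 0. Conditioning on the first month:
t(Casual) = 1 + 0.41·t(Casual) + 0.27·t(Dormant)
t(Dormant) = 1 + 0.3·t(Casual) + 0.32·t(Dormant)
Solving: t(Casual) = 2.9669, t(Dormant) = 2.7795.
Expected months from Dormant to Active: 2.7795.

2.7795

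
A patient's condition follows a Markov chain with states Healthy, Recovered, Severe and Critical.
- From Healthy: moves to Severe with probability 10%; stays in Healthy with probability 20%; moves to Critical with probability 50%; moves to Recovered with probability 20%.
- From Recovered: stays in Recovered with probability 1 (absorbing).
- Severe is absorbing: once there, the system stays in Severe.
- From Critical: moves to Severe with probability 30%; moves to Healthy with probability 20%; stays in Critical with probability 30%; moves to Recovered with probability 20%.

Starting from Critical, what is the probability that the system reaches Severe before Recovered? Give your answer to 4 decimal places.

Let h(s) be the probability of absorption at Severe starting from transient state s. Then h(Severe) = 1 and h(Recovered) = 0. By first-step analysis:
h(Healthy) = 0.2·h(Healthy) + 0.2·0 + 0.1·1 + 0.5·h(Critical)
h(Critical) = 0.2·h(Healthy) + 0.2·0 + 0.3·1 + 0.3·h(Critical)
Solving: h(Healthy) = 0.4783, h(Critical) = 0.5652.
Starting from Critical, the probability is 0.5652.

0.5652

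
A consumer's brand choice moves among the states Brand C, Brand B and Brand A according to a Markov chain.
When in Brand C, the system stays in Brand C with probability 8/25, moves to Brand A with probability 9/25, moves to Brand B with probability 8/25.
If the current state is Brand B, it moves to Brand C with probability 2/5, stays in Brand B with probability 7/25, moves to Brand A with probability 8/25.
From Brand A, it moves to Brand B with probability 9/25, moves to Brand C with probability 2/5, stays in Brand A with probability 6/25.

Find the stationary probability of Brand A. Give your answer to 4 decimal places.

Let the stationary distribution be π with π = πP and π_1 + π_2 + π_3 = 1.
π_1 = 0.32·π_1 + 0.4·π_2 + 0.4·π_3
π_2 = 0.32·π_1 + 0.28·π_2 + 0.36·π_3
Solving with the normalization constraint gives π = (0.3704, 0.3196, 0.3100).
So the stationary probability of Brand A is 0.3100.

0.3100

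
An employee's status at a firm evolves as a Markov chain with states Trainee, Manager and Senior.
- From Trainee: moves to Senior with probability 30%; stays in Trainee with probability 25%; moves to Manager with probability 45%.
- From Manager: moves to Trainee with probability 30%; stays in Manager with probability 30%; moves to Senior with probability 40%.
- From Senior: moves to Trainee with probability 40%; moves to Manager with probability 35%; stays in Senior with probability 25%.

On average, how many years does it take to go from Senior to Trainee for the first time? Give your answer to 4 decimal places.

Let t(s) be the expected number of years to first reach Trainee from state s, with t(Trainee) = 0. Conditioning on the first year:
t(Manager) = 1 + 0.3·t(Manager) + 0.4·t(Senior)
t(Senior) = 1 + 0.35·t(Manager) + 0.25·t(Senior)
Solving: t(Manager) = 2.9870, t(Senior) = 2.7273.
Expected years from Senior to Trainee: 2.7273.

2.7273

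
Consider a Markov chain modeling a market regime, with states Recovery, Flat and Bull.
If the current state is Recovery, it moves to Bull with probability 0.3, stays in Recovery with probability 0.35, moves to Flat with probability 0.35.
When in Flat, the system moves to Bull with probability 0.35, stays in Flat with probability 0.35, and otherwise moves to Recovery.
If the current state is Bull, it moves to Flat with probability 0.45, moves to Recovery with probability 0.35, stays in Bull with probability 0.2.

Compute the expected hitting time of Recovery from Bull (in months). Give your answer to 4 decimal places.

3.0345

Let t(s) be the expected number of months to first reach Recovery from state s, with t(Recovery) = 0. Conditioning on the first month:
t(Flat) = 1 + 0.35·t(Flat) + 0.35·t(Bull)
t(Bull) = 1 + 0.45·t(Flat) + 0.2·t(Bull)
Solving: t(Flat) = 3.1724, t(Bull) = 3.0345.
Expected months from Bull to Recovery: 3.0345.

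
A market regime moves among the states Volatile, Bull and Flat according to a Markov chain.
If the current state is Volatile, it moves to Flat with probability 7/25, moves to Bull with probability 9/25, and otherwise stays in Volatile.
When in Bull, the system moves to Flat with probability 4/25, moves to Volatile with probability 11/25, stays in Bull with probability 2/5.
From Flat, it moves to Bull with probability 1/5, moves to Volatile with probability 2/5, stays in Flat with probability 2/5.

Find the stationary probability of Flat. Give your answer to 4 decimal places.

Let the stationary distribution be π with π = πP and π_1 + π_2 + π_3 = 1.
π_1 = 0.36·π_1 + 0.44·π_2 + 0.4·π_3
π_2 = 0.36·π_1 + 0.4·π_2 + 0.2·π_3
Solving with the normalization constraint gives π = (0.3973, 0.3295, 0.2733).
So the stationary probability of Flat is 0.2733.

0.2733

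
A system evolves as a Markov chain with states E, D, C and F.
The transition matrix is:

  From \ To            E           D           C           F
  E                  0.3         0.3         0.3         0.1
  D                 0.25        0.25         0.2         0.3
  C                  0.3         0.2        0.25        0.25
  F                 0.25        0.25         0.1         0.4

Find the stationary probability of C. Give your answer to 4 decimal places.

0.2120

Let the stationary distribution be π with π = πP and π_1 + π_2 + π_3 + π_4 = 1.
π_1 = 0.3·π_1 + 0.25·π_2 + 0.3·π_3 + 0.25·π_4
π_2 = 0.3·π_1 + 0.25·π_2 + 0.2·π_3 + 0.25·π_4
π_3 = 0.3·π_1 + 0.2·π_2 + 0.25·π_3 + 0.1·π_4
Solving with the normalization constraint gives π = (0.2743, 0.2531, 0.2120, 0.2606).
So the stationary probability of C is 0.2120.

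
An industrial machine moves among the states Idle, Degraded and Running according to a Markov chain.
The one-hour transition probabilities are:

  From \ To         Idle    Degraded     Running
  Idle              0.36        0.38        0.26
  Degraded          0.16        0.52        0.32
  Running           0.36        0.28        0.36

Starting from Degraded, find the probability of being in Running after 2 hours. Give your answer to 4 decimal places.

0.3232

Sum over the intermediate state after 1 hour:
P = P(Degraded→Idle)·P(Idle→Running) + P(Degraded→Degraded)·P(Degraded→Running) + P(Degraded→Running)·P(Running→Running)
  = 0.16×0.26 + 0.52×0.32 + 0.32×0.36
  = 0.0416 + 0.1664 + 0.1152 = 0.3232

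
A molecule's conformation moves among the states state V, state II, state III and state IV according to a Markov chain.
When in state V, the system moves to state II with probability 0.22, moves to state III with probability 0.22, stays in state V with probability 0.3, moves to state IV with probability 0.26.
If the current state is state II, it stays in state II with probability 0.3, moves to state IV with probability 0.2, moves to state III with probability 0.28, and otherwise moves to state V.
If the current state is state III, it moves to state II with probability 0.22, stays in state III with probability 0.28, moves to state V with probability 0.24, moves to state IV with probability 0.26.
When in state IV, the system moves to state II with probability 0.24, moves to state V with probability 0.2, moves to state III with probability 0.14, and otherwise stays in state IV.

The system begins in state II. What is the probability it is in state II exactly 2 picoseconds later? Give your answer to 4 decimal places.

0.2480

Propagate the distribution vector 2 picoseconds from state II.
After 0 picoseconds: (0.0000, 1.0000, 0.0000, 0.0000)
After 1 picosecond: (0.2200, 0.3000, 0.2800, 0.2000)
After 2 picoseconds: (0.2392, 0.2480, 0.2388, 0.2740)
P(in state II after 2 picoseconds) = 0.2480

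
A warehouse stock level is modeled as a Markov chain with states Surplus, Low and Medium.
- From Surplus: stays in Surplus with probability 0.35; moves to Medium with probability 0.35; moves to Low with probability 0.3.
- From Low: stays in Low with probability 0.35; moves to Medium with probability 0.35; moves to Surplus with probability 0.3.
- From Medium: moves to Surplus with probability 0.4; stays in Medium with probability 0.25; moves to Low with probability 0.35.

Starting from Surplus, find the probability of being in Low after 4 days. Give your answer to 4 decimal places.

Propagate the distribution vector 4 days from Surplus.
After 0 days: (1.0000, 0.0000, 0.0000)
After 1 day: (0.3500, 0.3000, 0.3500)
After 2 days: (0.3525, 0.3325, 0.3150)
After 3 days: (0.3491, 0.3324, 0.3185)
After 4 days: (0.3493, 0.3325, 0.3182)
P(in Low after 4 days) = 0.3325

0.3325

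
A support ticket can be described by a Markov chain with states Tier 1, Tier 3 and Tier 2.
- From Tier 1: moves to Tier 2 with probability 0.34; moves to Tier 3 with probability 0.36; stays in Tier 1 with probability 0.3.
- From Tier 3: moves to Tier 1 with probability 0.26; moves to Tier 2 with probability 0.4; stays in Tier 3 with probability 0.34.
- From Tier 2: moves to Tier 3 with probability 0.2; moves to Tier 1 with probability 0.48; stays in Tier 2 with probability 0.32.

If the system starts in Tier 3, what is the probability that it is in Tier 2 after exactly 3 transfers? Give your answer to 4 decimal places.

Propagate the distribution vector 3 transfers from Tier 3.
After 0 transfers: (0.0000, 1.0000, 0.0000)
After 1 transfer: (0.2600, 0.3400, 0.4000)
After 2 transfers: (0.3584, 0.2892, 0.3524)
After 3 transfers: (0.3519, 0.2978, 0.3503)
P(in Tier 2 after 3 transfers) = 0.3503

0.3503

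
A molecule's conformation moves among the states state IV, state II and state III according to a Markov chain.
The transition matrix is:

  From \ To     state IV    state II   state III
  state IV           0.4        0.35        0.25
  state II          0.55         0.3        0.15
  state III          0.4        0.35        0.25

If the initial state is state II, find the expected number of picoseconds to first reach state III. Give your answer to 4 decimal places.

Let t(s) be the expected number of picoseconds to first reach state III from state s, with t(state III) = 0. Conditioning on the first picosecond:
t(state IV) = 1 + 0.4·t(state IV) + 0.35·t(state II)
t(state II) = 1 + 0.55·t(state IV) + 0.3·t(state II)
Solving: t(state IV) = 4.6154, t(state II) = 5.0549.
Expected picoseconds from state II to state III: 5.0549.

5.0549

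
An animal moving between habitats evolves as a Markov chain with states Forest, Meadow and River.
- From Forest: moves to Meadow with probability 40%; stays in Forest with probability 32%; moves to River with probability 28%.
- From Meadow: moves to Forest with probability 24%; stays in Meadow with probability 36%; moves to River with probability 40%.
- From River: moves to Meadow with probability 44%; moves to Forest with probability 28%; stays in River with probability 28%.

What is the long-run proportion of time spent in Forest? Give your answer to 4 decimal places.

0.2751

Let the stationary distribution be π with π = πP and π_1 + π_2 + π_3 = 1.
π_1 = 0.32·π_1 + 0.24·π_2 + 0.28·π_3
π_2 = 0.4·π_1 + 0.36·π_2 + 0.44·π_3
Solving with the normalization constraint gives π = (0.2751, 0.3972, 0.3277).
So the stationary probability of Forest is 0.2751.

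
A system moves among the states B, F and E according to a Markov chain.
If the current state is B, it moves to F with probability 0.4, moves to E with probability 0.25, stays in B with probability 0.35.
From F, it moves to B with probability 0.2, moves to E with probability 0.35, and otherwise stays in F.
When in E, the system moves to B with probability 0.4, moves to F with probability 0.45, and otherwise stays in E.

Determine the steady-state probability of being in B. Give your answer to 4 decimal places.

0.2981

Let the stationary distribution be π with π = πP and π_1 + π_2 + π_3 = 1.
π_1 = 0.35·π_1 + 0.2·π_2 + 0.4·π_3
π_2 = 0.4·π_1 + 0.45·π_2 + 0.45·π_3
Solving with the normalization constraint gives π = (0.2981, 0.4351, 0.2668).
So the stationary probability of B is 0.2981.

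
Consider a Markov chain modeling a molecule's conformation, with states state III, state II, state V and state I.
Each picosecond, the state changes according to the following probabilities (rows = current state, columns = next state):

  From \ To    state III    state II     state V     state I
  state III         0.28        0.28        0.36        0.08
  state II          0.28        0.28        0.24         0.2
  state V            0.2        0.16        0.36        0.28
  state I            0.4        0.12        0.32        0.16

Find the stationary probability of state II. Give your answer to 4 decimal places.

Let the stationary distribution be π with π = πP and π_1 + π_2 + π_3 + π_4 = 1.
π_1 = 0.28·π_1 + 0.28·π_2 + 0.2·π_3 + 0.4·π_4
π_2 = 0.28·π_1 + 0.28·π_2 + 0.16·π_3 + 0.12·π_4
π_3 = 0.36·π_1 + 0.24·π_2 + 0.36·π_3 + 0.32·π_4
Solving with the normalization constraint gives π = (0.2761, 0.2110, 0.3273, 0.1856).
So the stationary probability of state II is 0.2110.

0.2110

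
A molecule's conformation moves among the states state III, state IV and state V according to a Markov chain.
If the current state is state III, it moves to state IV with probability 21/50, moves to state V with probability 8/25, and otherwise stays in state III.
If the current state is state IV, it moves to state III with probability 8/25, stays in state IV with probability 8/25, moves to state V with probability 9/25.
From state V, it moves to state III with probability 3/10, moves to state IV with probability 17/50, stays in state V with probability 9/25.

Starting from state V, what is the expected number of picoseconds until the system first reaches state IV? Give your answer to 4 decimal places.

2.7542

Let t(s) be the expected number of picoseconds to first reach state IV from state s, with t(state IV) = 0. Conditioning on the first picosecond:
t(state III) = 1 + 0.26·t(state III) + 0.32·t(state V)
t(state V) = 1 + 0.3·t(state III) + 0.36·t(state V)
Solving: t(state III) = 2.5424, t(state V) = 2.7542.
Expected picoseconds from state V to state IV: 2.7542.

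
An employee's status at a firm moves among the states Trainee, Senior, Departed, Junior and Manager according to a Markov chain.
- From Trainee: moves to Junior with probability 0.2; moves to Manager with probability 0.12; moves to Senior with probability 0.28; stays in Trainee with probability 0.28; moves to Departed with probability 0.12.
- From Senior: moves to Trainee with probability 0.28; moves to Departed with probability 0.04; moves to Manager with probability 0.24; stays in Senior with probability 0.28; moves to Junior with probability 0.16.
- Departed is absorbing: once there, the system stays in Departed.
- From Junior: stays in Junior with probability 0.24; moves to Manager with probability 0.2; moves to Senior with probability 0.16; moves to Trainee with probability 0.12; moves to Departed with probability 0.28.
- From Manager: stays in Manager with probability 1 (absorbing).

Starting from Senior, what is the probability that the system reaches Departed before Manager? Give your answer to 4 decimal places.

Let h(s) be the probability of absorption at Departed starting from transient state s. Then h(Departed) = 1 and h(Manager) = 0. By first-step analysis:
h(Trainee) = 0.28·h(Trainee) + 0.28·h(Senior) + 0.12·1 + 0.2·h(Junior) + 0.12·0
h(Senior) = 0.28·h(Trainee) + 0.28·h(Senior) + 0.04·1 + 0.16·h(Junior) + 0.24·0
h(Junior) = 0.12·h(Trainee) + 0.16·h(Senior) + 0.28·1 + 0.24·h(Junior) + 0.2·0
Solving: h(Trainee) = 0.4405, h(Senior) = 0.3401, h(Junior) = 0.5096.
Starting from Senior, the probability is 0.3401.

0.3401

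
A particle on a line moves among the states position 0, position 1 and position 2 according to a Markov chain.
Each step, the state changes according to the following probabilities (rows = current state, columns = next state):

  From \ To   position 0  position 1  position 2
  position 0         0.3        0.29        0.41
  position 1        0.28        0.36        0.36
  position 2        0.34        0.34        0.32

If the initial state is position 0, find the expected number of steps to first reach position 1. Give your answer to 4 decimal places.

Let t(s) be the expected number of steps to first reach position 1 from state s, with t(position 1) = 0. Conditioning on the first step:
t(position 0) = 1 + 0.3·t(position 0) + 0.41·t(position 2)
t(position 2) = 1 + 0.34·t(position 0) + 0.32·t(position 2)
Solving: t(position 0) = 3.2383, t(position 2) = 3.0897.
Expected steps from position 0 to position 1: 3.2383.

3.2383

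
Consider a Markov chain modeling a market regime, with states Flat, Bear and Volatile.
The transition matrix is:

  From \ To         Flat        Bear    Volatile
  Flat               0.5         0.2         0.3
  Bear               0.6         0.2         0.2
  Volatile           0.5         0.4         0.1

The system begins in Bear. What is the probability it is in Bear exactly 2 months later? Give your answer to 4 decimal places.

0.2400

Sum over the intermediate state after 1 month:
P = P(Bear→Flat)·P(Flat→Bear) + P(Bear→Bear)·P(Bear→Bear) + P(Bear→Volatile)·P(Volatile→Bear)
  = 0.6×0.2 + 0.2×0.2 + 0.2×0.4
  = 0.1200 + 0.0400 + 0.0800 = 0.2400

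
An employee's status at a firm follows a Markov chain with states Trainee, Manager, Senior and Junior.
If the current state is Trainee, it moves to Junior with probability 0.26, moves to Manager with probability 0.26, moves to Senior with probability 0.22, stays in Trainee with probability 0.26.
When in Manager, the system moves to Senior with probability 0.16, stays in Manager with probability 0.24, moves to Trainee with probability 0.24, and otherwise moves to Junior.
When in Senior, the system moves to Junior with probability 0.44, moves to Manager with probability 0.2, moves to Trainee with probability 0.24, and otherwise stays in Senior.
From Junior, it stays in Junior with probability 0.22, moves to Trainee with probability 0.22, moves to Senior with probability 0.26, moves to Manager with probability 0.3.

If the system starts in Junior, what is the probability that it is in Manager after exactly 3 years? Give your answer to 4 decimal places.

0.2571

Propagate the distribution vector 3 years from Junior.
After 0 years: (0.0000, 0.0000, 0.0000, 1.0000)
After 1 year: (0.2200, 0.3000, 0.2600, 0.2200)
After 2 years: (0.2400, 0.2472, 0.1848, 0.3280)
After 3 years: (0.2382, 0.2571, 0.1998, 0.3049)
P(in Manager after 3 years) = 0.2571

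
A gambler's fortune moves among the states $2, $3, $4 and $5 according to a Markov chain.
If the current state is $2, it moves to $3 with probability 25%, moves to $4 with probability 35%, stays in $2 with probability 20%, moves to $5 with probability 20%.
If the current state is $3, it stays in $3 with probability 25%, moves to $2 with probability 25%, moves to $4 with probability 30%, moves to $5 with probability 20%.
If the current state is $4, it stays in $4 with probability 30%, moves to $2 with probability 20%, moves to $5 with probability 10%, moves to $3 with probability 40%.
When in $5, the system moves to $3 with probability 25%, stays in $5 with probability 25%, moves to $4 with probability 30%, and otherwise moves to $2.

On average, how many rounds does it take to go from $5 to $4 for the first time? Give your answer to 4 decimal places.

Let t(s) be the expected number of rounds to first reach $4 from state s, with t($4) = 0. Conditioning on the first round:
t($2) = 1 + 0.2·t($2) + 0.25·t($3) + 0.2·t($5)
t($3) = 1 + 0.25·t($2) + 0.25·t($3) + 0.2·t($5)
t($5) = 1 + 0.2·t($2) + 0.25·t($3) + 0.25·t($5)
Solving: t($2) = 3.0584, t($3) = 3.2113, t($5) = 3.2193.
Expected rounds from $5 to $4: 3.2193.

3.2193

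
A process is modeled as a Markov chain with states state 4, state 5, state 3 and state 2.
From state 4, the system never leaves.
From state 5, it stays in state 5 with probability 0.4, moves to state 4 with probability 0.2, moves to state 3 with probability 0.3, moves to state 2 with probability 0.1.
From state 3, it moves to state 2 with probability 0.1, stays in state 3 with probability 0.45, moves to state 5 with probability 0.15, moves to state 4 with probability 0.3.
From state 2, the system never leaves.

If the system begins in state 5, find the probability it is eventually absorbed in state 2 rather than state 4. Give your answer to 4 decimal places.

Let h(s) be the probability of absorption at state 2 starting from transient state s. Then h(state 2) = 1 and h(state 4) = 0. By first-step analysis:
h(state 5) = 0.2·0 + 0.4·h(state 5) + 0.3·h(state 3) + 0.1·1
h(state 3) = 0.3·0 + 0.15·h(state 5) + 0.45·h(state 3) + 0.1·1
Solving: h(state 5) = 0.2982, h(state 3) = 0.2632.
Starting from state 5, the probability is 0.2982.

0.2982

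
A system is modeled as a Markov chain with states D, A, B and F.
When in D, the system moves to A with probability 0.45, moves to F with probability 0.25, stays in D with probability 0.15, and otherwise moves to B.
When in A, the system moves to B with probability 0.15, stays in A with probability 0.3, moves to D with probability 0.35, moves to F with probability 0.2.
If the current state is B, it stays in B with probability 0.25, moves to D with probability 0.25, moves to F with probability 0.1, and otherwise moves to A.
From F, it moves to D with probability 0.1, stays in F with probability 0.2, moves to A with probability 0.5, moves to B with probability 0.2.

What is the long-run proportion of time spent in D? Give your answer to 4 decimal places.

Let the stationary distribution be π with π = πP and π_1 + π_2 + π_3 + π_4 = 1.
π_1 = 0.15·π_1 + 0.35·π_2 + 0.25·π_3 + 0.1·π_4
π_2 = 0.45·π_1 + 0.3·π_2 + 0.4·π_3 + 0.5·π_4
π_3 = 0.15·π_1 + 0.15·π_2 + 0.25·π_3 + 0.2·π_4
Solving with the normalization constraint gives π = (0.2364, 0.3920, 0.1774, 0.1941).
So the stationary probability of D is 0.2364.

0.2364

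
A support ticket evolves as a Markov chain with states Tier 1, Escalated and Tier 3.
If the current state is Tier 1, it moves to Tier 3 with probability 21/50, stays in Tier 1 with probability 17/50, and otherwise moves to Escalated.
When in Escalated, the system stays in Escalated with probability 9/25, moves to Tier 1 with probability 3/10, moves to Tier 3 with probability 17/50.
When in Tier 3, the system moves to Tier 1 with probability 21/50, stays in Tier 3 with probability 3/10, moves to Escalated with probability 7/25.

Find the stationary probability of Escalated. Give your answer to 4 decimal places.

Let the stationary distribution be π with π = πP and π_1 + π_2 + π_3 = 1.
π_1 = 0.34·π_1 + 0.3·π_2 + 0.42·π_3
π_2 = 0.24·π_1 + 0.36·π_2 + 0.28·π_3
Solving with the normalization constraint gives π = (0.3568, 0.2888, 0.3544).
So the stationary probability of Escalated is 0.2888.

0.2888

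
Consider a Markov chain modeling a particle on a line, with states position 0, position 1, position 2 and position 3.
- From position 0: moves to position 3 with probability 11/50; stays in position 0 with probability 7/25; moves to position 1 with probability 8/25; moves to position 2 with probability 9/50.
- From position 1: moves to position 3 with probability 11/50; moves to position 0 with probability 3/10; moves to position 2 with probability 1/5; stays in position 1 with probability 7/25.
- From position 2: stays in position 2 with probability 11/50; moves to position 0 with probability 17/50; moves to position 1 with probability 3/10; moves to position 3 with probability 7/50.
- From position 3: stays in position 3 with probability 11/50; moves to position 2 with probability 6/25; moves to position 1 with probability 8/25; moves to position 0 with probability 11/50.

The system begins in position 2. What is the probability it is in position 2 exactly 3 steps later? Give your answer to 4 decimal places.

Propagate the distribution vector 3 steps from position 2.
After 0 steps: (0.0000, 0.0000, 1.0000, 0.0000)
After 1 step: (0.3400, 0.3000, 0.2200, 0.1400)
After 2 steps: (0.2908, 0.3036, 0.2032, 0.2024)
After 3 steps: (0.2861, 0.3038, 0.2063, 0.2037)
P(in position 2 after 3 steps) = 0.2063

0.2063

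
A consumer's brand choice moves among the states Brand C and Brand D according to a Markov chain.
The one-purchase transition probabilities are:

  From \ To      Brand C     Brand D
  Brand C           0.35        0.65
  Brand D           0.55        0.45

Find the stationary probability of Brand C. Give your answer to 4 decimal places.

Let the stationary distribution be π with π = πP and π_1 + π_2 = 1.
π_1 = 0.35·π_1 + 0.55·π_2
Solving with the normalization constraint gives π = (0.4583, 0.5417).
So the stationary probability of Brand C is 0.4583.

0.4583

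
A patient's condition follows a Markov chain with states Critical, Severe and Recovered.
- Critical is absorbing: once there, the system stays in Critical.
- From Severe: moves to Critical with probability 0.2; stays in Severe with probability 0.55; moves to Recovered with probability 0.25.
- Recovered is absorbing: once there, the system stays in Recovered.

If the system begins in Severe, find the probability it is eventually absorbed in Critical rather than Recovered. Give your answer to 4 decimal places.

0.4444

Let h(s) be the probability of absorption at Critical starting from transient state s. Then h(Critical) = 1 and h(Recovered) = 0. By first-step analysis:
h(Severe) = 0.2·1 + 0.55·h(Severe) + 0.25·0
Solving: h(Severe) = 0.4444.
Starting from Severe, the probability is 0.4444.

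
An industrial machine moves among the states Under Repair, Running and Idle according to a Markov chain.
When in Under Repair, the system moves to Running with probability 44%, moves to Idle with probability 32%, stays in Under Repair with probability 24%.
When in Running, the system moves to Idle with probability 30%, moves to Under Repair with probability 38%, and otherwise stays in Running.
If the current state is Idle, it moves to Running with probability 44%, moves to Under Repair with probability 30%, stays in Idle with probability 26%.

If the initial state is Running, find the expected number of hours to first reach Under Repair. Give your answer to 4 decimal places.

Let t(s) be the expected number of hours to first reach Under Repair from state s, with t(Under Repair) = 0. Conditioning on the first hour:
t(Running) = 1 + 0.32·t(Running) + 0.3·t(Idle)
t(Idle) = 1 + 0.44·t(Running) + 0.26·t(Idle)
Solving: t(Running) = 2.8017, t(Idle) = 3.0172.
Expected hours from Running to Under Repair: 2.8017.

2.8017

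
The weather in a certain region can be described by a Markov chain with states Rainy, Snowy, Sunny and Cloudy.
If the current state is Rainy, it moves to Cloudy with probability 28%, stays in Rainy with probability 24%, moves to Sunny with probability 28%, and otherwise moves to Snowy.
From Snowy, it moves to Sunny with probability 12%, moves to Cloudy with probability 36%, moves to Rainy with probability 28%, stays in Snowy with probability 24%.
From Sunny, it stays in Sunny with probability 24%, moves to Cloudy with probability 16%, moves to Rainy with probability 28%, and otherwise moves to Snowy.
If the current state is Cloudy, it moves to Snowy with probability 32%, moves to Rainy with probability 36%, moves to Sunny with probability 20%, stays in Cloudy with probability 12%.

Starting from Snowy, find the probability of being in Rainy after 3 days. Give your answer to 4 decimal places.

0.2863

Propagate the distribution vector 3 days from Snowy.
After 0 days: (0.0000, 1.0000, 0.0000, 0.0000)
After 1 day: (0.2800, 0.2400, 0.1200, 0.3600)
After 2 days: (0.2976, 0.2672, 0.2080, 0.2272)
After 3 days: (0.2863, 0.2629, 0.2108, 0.2401)
P(in Rainy after 3 days) = 0.2863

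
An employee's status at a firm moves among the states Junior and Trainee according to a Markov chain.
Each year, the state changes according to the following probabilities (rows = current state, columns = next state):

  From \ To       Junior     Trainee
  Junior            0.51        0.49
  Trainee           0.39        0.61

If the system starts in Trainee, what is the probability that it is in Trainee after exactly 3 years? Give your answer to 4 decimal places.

Propagate the distribution vector 3 years from Trainee.
After 0 years: (0.0000, 1.0000)
After 1 year: (0.3900, 0.6100)
After 2 years: (0.4368, 0.5632)
After 3 years: (0.4424, 0.5576)
P(in Trainee after 3 years) = 0.5576

0.5576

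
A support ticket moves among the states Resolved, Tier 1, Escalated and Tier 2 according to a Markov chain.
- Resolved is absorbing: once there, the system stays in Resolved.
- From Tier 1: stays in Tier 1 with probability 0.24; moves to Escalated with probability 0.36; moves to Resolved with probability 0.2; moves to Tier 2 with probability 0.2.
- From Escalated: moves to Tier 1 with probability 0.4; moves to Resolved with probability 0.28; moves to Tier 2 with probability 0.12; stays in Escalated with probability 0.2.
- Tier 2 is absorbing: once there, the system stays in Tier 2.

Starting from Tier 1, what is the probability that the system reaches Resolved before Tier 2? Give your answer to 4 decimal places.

0.5621

Let h(s) be the probability of absorption at Resolved starting from transient state s. Then h(Resolved) = 1 and h(Tier 2) = 0. By first-step analysis:
h(Tier 1) = 0.2·1 + 0.24·h(Tier 1) + 0.36·h(Escalated) + 0.2·0
h(Escalated) = 0.28·1 + 0.4·h(Tier 1) + 0.2·h(Escalated) + 0.12·0
Solving: h(Tier 1) = 0.5621, h(Escalated) = 0.6310.
Starting from Tier 1, the probability is 0.5621.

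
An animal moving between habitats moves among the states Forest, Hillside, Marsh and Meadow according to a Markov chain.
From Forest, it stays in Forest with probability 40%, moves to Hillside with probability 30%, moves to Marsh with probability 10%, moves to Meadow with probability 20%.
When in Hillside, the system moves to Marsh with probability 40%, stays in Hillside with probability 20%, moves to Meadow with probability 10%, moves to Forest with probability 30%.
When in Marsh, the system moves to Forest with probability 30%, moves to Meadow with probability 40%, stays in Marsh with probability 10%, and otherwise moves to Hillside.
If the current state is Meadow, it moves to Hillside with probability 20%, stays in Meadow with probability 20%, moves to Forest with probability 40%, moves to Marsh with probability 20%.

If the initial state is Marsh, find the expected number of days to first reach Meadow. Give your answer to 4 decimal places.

Let t(s) be the expected number of days to first reach Meadow from state s, with t(Meadow) = 0. Conditioning on the first day:
t(Forest) = 1 + 0.4·t(Forest) + 0.3·t(Hillside) + 0.1·t(Marsh)
t(Hillside) = 1 + 0.3·t(Forest) + 0.2·t(Hillside) + 0.4·t(Marsh)
t(Marsh) = 1 + 0.3·t(Forest) + 0.2·t(Hillside) + 0.1·t(Marsh)
Solving: t(Forest) = 4.7679, t(Hillside) = 4.9367, t(Marsh) = 3.7975.
Expected days from Marsh to Meadow: 3.7975.

3.7975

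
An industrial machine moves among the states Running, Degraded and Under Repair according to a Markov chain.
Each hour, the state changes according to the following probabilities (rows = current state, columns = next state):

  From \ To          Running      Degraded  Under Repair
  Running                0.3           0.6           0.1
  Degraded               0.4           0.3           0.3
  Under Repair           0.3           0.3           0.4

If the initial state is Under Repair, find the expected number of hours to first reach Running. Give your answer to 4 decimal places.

Let t(s) be the expected number of hours to first reach Running from state s, with t(Running) = 0. Conditioning on the first hour:
t(Degraded) = 1 + 0.3·t(Degraded) + 0.3·t(Under Repair)
t(Under Repair) = 1 + 0.3·t(Degraded) + 0.4·t(Under Repair)
Solving: t(Degraded) = 2.7273, t(Under Repair) = 3.0303.
Expected hours from Under Repair to Running: 3.0303.

3.0303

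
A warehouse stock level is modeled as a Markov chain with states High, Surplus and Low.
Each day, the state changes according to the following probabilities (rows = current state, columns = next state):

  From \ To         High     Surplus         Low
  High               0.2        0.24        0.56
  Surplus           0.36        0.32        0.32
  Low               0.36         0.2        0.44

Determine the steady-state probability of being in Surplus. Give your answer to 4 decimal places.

0.2414

Let the stationary distribution be π with π = πP and π_1 + π_2 + π_3 = 1.
π_1 = 0.2·π_1 + 0.36·π_2 + 0.36·π_3
π_2 = 0.24·π_1 + 0.32·π_2 + 0.2·π_3
Solving with the normalization constraint gives π = (0.3103, 0.2414, 0.4483).
So the stationary probability of Surplus is 0.2414.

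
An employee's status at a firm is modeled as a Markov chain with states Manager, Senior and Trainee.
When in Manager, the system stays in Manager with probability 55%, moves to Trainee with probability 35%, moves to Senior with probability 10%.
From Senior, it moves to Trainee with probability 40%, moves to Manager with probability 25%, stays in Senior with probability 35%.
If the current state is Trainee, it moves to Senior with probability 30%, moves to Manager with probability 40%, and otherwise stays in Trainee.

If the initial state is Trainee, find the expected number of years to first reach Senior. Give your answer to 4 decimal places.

Let t(s) be the expected number of years to first reach Senior from state s, with t(Senior) = 0. Conditioning on the first year:
t(Manager) = 1 + 0.55·t(Manager) + 0.35·t(Trainee)
t(Trainee) = 1 + 0.4·t(Manager) + 0.3·t(Trainee)
Solving: t(Manager) = 6.0000, t(Trainee) = 4.8571.
Expected years from Trainee to Senior: 4.8571.

4.8571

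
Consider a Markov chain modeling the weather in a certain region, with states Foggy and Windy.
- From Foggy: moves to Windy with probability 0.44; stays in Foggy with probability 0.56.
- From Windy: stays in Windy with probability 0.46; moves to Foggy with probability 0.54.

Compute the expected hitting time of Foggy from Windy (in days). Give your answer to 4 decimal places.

Let t(s) be the expected number of days to first reach Foggy from state s, with t(Foggy) = 0. Conditioning on the first day:
t(Windy) = 1 + 0.46·t(Windy)
Solving: t(Windy) = 1.8519.
Expected days from Windy to Foggy: 1.8519.

1.8519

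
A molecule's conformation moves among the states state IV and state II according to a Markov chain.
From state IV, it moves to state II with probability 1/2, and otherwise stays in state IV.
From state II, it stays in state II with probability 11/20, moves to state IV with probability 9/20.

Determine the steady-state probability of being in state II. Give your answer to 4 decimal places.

Let the stationary distribution be π with π = πP and π_1 + π_2 = 1.
π_1 = 0.5·π_1 + 0.45·π_2
Solving with the normalization constraint gives π = (0.4737, 0.5263).
So the stationary probability of state II is 0.5263.

0.5263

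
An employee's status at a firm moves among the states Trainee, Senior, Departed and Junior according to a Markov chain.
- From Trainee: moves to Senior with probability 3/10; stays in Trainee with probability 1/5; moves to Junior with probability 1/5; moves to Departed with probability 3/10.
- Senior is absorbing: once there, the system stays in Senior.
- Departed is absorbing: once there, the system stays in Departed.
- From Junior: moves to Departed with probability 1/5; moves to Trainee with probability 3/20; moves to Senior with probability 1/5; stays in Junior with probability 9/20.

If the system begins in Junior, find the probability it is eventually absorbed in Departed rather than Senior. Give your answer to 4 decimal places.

Let h(s) be the probability of absorption at Departed starting from transient state s. Then h(Departed) = 1 and h(Senior) = 0. By first-step analysis:
h(Trainee) = 0.2·h(Trainee) + 0.3·0 + 0.3·1 + 0.2·h(Junior)
h(Junior) = 0.15·h(Trainee) + 0.2·0 + 0.2·1 + 0.45·h(Junior)
Solving: h(Trainee) = 0.5000, h(Junior) = 0.5000.
Starting from Junior, the probability is 0.5000.

0.5000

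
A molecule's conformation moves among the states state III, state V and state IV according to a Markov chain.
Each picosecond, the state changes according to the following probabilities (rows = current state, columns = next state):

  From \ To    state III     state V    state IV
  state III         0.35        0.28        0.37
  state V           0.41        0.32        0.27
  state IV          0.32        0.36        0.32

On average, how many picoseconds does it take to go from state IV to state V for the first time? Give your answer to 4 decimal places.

Let t(s) be the expected number of picoseconds to first reach state V from state s, with t(state V) = 0. Conditioning on the first picosecond:
t(state III) = 1 + 0.35·t(state III) + 0.37·t(state IV)
t(state IV) = 1 + 0.32·t(state III) + 0.32·t(state IV)
Solving: t(state III) = 3.2447, t(state IV) = 2.9975.
Expected picoseconds from state IV to state V: 2.9975.

2.9975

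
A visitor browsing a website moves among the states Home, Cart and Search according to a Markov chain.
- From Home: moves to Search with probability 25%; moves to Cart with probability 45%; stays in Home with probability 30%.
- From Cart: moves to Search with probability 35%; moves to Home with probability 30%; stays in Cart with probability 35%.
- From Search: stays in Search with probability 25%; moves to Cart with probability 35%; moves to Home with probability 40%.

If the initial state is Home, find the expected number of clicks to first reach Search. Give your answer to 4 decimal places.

3.4375

Let t(s) be the expected number of clicks to first reach Search from state s, with t(Search) = 0. Conditioning on the first click:
t(Home) = 1 + 0.3·t(Home) + 0.45·t(Cart)
t(Cart) = 1 + 0.3·t(Home) + 0.35·t(Cart)
Solving: t(Home) = 3.4375, t(Cart) = 3.1250.
Expected clicks from Home to Search: 3.4375.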